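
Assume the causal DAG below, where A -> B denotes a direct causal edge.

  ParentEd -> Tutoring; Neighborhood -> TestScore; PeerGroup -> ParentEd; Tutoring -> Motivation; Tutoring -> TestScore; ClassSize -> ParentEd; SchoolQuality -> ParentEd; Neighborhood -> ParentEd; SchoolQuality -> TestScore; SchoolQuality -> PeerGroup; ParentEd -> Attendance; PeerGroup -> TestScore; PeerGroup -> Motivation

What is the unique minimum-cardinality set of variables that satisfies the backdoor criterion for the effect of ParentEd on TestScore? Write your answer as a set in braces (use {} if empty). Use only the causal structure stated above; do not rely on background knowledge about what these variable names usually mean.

{Neighborhood, PeerGroup, SchoolQuality}

Variables eligible for adjustment (non-descendants of ParentEd, excluding ParentEd and TestScore): {ClassSize, Neighborhood, PeerGroup, SchoolQuality}.
Backdoor paths from ParentEd to TestScore:
  P1: ParentEd <- Neighborhood -> TestScore
  P2: ParentEd <- SchoolQuality -> PeerGroup -> Motivation <- Tutoring -> TestScore
  P3: ParentEd <- SchoolQuality -> PeerGroup -> TestScore
  P4: ParentEd <- SchoolQuality -> TestScore
  P5: ParentEd <- PeerGroup <- SchoolQuality -> TestScore
  P6: ParentEd <- PeerGroup -> Motivation <- Tutoring -> TestScore
  P7: ParentEd <- PeerGroup -> TestScore
The empty set is not sufficient: P1 (ParentEd <- Neighborhood -> TestScore) has no collider blocking it and no conditioned non-collider, so it is open.
Try {Neighborhood, PeerGroup, SchoolQuality}:
  P1: blocked at fork node Neighborhood ∈ conditioning set.
  P2: blocked at fork node SchoolQuality ∈ conditioning set.
  P3: blocked at fork node SchoolQuality ∈ conditioning set.
  P4: blocked at fork node SchoolQuality ∈ conditioning set.
  P5: blocked at chain node PeerGroup ∈ conditioning set.
  P6: blocked at fork node PeerGroup ∈ conditioning set.
  P7: blocked at fork node PeerGroup ∈ conditioning set.
{Neighborhood, PeerGroup, SchoolQuality} contains no descendant of ParentEd and blocks every backdoor path.
Every element of {Neighborhood, PeerGroup, SchoolQuality} is needed (dropping Neighborhood leaves P1 open; dropping PeerGroup leaves P7 open; dropping SchoolQuality leaves P4 open), so no proper subset is valid.
Among all size-3 subsets of the eligible variables, only {Neighborhood, PeerGroup, SchoolQuality} blocks every backdoor path, so it is the unique smallest valid adjustment set.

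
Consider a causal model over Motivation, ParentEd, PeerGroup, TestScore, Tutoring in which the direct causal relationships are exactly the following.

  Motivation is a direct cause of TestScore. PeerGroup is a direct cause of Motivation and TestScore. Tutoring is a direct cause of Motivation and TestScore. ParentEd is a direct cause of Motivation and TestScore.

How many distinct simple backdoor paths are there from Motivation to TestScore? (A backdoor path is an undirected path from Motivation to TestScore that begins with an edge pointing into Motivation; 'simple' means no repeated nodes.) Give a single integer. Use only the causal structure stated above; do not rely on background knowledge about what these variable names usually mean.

A backdoor path from Motivation to TestScore is any simple undirected path whose first edge points into Motivation (i.e. leaves Motivation via a parent).
Parents of Motivation: {ParentEd, PeerGroup, Tutoring}.
Enumerating:
  P1: Motivation <- Tutoring -> TestScore
  P2: Motivation <- ParentEd -> TestScore
  P3: Motivation <- PeerGroup -> TestScore
That exhausts the simple backdoor paths. Count: 3.

3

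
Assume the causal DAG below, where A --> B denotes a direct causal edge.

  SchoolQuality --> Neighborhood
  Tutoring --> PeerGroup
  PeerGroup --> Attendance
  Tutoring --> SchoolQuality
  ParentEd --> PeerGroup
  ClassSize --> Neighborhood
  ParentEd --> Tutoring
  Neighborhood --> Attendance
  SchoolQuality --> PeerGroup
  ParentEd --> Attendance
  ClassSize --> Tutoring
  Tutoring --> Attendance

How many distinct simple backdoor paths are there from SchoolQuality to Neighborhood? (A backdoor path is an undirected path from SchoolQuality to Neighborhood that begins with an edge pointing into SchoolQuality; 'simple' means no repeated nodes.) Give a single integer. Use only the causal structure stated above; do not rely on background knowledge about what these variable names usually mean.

A backdoor path from SchoolQuality to Neighborhood is any simple undirected path whose first edge points into SchoolQuality (i.e. leaves SchoolQuality via a parent).
Parents of SchoolQuality: {Tutoring}.
Enumerating:
  P1: SchoolQuality <- Tutoring <- ParentEd -> PeerGroup -> Attendance <- Neighborhood
  P2: SchoolQuality <- Tutoring <- ParentEd -> Attendance <- Neighborhood
  P3: SchoolQuality <- Tutoring <- ClassSize -> Neighborhood
  P4: SchoolQuality <- Tutoring -> PeerGroup <- ParentEd -> Attendance <- Neighborhood
  P5: SchoolQuality <- Tutoring -> PeerGroup -> Attendance <- Neighborhood
  P6: SchoolQuality <- Tutoring -> Attendance <- Neighborhood
That exhausts the simple backdoor paths. Count: 6.

6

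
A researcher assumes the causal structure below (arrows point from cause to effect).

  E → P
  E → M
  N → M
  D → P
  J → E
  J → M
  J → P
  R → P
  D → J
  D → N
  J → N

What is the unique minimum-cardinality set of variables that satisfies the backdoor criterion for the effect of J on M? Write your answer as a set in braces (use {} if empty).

{D}

Variables eligible for adjustment (non-descendants of J, excluding J and M): {D, R}.
Backdoor paths from J to M:
  P1: J <- D -> N -> M
  P2: J <- D -> P <- E -> M
The empty set is not sufficient: P1 (J <- D -> N -> M) has no collider blocking it and no conditioned non-collider, so it is open.
Try {D}:
  P1: blocked at fork node D ∈ conditioning set.
  P2: blocked at fork node D ∈ conditioning set.
{D} contains no descendant of J and blocks every backdoor path.
No other singleton works — e.g. {R} leaves P1 open — so {D} is the unique smallest valid adjustment set.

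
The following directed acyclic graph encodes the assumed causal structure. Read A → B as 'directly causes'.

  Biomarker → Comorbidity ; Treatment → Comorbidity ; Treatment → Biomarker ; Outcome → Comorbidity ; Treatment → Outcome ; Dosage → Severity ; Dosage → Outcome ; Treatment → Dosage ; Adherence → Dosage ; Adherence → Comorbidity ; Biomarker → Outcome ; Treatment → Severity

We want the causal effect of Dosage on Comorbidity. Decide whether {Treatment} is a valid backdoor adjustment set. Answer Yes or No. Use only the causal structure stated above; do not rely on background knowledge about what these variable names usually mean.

Backdoor paths from Dosage to Comorbidity (paths whose first edge points into Dosage):
  P1: Dosage <- Treatment -> Biomarker -> Outcome -> Comorbidity
  P2: Dosage <- Treatment -> Biomarker -> Comorbidity
  P3: Dosage <- Treatment -> Outcome <- Biomarker -> Comorbidity
  P4: Dosage <- Treatment -> Outcome -> Comorbidity
  P5: Dosage <- Treatment -> Comorbidity
  P6: Dosage <- Adherence -> Comorbidity
Condition 1 (no descendant of Dosage in the set): holds — descendants of Dosage are {Comorbidity, Outcome, Severity}; none are in {Treatment}.
Condition 2 (every backdoor path blocked by {Treatment}):
  P1: blocked at fork node Treatment ∈ conditioning set.
  P2: blocked at fork node Treatment ∈ conditioning set.
  P3: blocked at fork node Treatment ∈ conditioning set.
  P4: blocked at fork node Treatment ∈ conditioning set.
  P5: blocked at fork node Treatment ∈ conditioning set.
  P6: open — no interior node is in the conditioning set.
{Treatment} does not satisfy the backdoor criterion.

No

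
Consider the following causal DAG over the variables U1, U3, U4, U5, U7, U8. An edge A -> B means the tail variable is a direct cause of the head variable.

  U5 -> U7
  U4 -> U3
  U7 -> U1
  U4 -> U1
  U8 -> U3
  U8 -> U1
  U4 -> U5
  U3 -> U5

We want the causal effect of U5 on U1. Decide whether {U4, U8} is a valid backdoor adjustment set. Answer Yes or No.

Yes

Backdoor paths from U5 to U1 (paths whose first edge points into U5):
  P1: U5 <- U4 -> U3 <- U8 -> U1
  P2: U5 <- U4 -> U1
  P3: U5 <- U3 <- U4 -> U1
  P4: U5 <- U3 <- U8 -> U1
Condition 1 (no descendant of U5 in the set): holds — descendants of U5 are {U1, U7}; none are in {U4, U8}.
Condition 2 (every backdoor path blocked by {U4, U8}):
  P1: blocked at fork node U4 ∈ conditioning set.
  P2: blocked at fork node U4 ∈ conditioning set.
  P3: blocked at fork node U4 ∈ conditioning set.
  P4: blocked at fork node U8 ∈ conditioning set.
{U4, U8} satisfies the backdoor criterion.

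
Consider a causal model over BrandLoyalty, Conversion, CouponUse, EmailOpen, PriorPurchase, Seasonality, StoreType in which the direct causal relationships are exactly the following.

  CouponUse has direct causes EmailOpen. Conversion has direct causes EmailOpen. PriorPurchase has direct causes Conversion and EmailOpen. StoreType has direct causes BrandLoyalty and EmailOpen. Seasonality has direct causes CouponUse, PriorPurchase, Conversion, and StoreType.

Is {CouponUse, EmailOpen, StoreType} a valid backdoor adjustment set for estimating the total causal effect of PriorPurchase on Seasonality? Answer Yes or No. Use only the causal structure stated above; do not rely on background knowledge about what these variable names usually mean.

No

Backdoor paths from PriorPurchase to Seasonality (paths whose first edge points into PriorPurchase):
  P1: PriorPurchase <- EmailOpen -> CouponUse -> Seasonality
  P2: PriorPurchase <- EmailOpen -> StoreType -> Seasonality
  P3: PriorPurchase <- EmailOpen -> Conversion -> Seasonality
  P4: PriorPurchase <- Conversion <- EmailOpen -> CouponUse -> Seasonality
  P5: PriorPurchase <- Conversion <- EmailOpen -> StoreType -> Seasonality
  P6: PriorPurchase <- Conversion -> Seasonality
Condition 1 (no descendant of PriorPurchase in the set): holds — descendants of PriorPurchase are {Seasonality}; none are in {CouponUse, EmailOpen, StoreType}.
Condition 2 (every backdoor path blocked by {CouponUse, EmailOpen, StoreType}):
  P1: blocked at fork node EmailOpen ∈ conditioning set.
  P2: blocked at fork node EmailOpen ∈ conditioning set.
  P3: blocked at fork node EmailOpen ∈ conditioning set.
  P4: blocked at fork node EmailOpen ∈ conditioning set.
  P5: blocked at fork node EmailOpen ∈ conditioning set.
  P6: open — no interior node is in the conditioning set.
{CouponUse, EmailOpen, StoreType} does not satisfy the backdoor criterion.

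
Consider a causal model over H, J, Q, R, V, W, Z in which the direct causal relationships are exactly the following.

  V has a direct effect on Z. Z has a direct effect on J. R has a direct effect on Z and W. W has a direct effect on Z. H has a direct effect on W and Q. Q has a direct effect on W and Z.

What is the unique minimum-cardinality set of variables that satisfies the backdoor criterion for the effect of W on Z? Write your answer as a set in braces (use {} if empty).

Variables eligible for adjustment (non-descendants of W, excluding W and Z): {H, Q, R, V}.
Backdoor paths from W to Z:
  P1: W <- H -> Q -> Z
  P2: W <- Q -> Z
  P3: W <- R -> Z
The empty set is not sufficient: P1 (W <- H -> Q -> Z) has no collider blocking it and no conditioned non-collider, so it is open.
Try {Q, R}:
  P1: blocked at chain node Q ∈ conditioning set.
  P2: blocked at fork node Q ∈ conditioning set.
  P3: blocked at fork node R ∈ conditioning set.
{Q, R} contains no descendant of W and blocks every backdoor path.
Every element of {Q, R} is needed (dropping Q leaves P1 open; dropping R leaves P3 open), so no proper subset is valid.
Among all size-2 subsets of the eligible variables, only {Q, R} blocks every backdoor path, so it is the unique smallest valid adjustment set.

{Q, R}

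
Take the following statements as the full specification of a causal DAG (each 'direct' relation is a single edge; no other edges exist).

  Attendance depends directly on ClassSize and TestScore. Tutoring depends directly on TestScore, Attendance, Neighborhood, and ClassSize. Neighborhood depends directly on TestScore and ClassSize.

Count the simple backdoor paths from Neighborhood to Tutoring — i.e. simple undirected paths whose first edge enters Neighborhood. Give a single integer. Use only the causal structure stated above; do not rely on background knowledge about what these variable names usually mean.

6

A backdoor path from Neighborhood to Tutoring is any simple undirected path whose first edge points into Neighborhood (i.e. leaves Neighborhood via a parent).
Parents of Neighborhood: {ClassSize, TestScore}.
Enumerating:
  P1: Neighborhood <- ClassSize -> Attendance <- TestScore -> Tutoring
  P2: Neighborhood <- ClassSize -> Attendance -> Tutoring
  P3: Neighborhood <- ClassSize -> Tutoring
  P4: Neighborhood <- TestScore -> Attendance <- ClassSize -> Tutoring
  P5: Neighborhood <- TestScore -> Attendance -> Tutoring
  P6: Neighborhood <- TestScore -> Tutoring
That exhausts the simple backdoor paths. Count: 6.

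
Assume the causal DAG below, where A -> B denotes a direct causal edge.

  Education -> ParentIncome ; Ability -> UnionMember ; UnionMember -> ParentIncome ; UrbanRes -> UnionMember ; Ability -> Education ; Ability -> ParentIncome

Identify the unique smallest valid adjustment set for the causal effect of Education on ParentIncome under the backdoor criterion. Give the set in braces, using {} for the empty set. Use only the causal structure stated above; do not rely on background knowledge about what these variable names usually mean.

Variables eligible for adjustment (non-descendants of Education, excluding Education and ParentIncome): {Ability, UnionMember, UrbanRes}.
Backdoor paths from Education to ParentIncome:
  P1: Education <- Ability -> UnionMember -> ParentIncome
  P2: Education <- Ability -> ParentIncome
The empty set is not sufficient: P1 (Education <- Ability -> UnionMember -> ParentIncome) has no collider blocking it and no conditioned non-collider, so it is open.
Try {Ability}:
  P1: blocked at fork node Ability ∈ conditioning set.
  P2: blocked at fork node Ability ∈ conditioning set.
{Ability} contains no descendant of Education and blocks every backdoor path.
No other singleton works — e.g. {UrbanRes} leaves P1 open — so {Ability} is the unique smallest valid adjustment set.

{Ability}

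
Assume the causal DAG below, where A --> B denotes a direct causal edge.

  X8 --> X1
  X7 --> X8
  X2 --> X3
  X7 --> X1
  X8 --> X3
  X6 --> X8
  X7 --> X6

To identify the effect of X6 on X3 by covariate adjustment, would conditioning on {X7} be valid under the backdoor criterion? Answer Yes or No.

Backdoor paths from X6 to X3 (paths whose first edge points into X6):
  P1: X6 <- X7 -> X8 -> X3
  P2: X6 <- X7 -> X1 <- X8 -> X3
Condition 1 (no descendant of X6 in the set): holds — descendants of X6 are {X1, X3, X8}; none are in {X7}.
Condition 2 (every backdoor path blocked by {X7}):
  P1: blocked at fork node X7 ∈ conditioning set.
  P2: blocked at fork node X7 ∈ conditioning set.
{X7} satisfies the backdoor criterion.

Yes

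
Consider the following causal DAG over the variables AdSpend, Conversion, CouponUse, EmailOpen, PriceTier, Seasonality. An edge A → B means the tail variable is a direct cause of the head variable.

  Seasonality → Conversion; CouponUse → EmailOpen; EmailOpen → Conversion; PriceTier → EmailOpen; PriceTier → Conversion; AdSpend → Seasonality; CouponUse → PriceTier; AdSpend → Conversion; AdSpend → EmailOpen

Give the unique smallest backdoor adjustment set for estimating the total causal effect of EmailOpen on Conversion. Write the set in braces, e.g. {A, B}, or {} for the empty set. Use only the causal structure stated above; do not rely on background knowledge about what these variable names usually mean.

Variables eligible for adjustment (non-descendants of EmailOpen, excluding EmailOpen and Conversion): {AdSpend, CouponUse, PriceTier, Seasonality}.
Backdoor paths from EmailOpen to Conversion:
  P1: EmailOpen <- AdSpend -> Seasonality -> Conversion
  P2: EmailOpen <- AdSpend -> Conversion
  P3: EmailOpen <- CouponUse -> PriceTier -> Conversion
  P4: EmailOpen <- PriceTier -> Conversion
The empty set is not sufficient: P1 (EmailOpen <- AdSpend -> Seasonality -> Conversion) has no collider blocking it and no conditioned non-collider, so it is open.
Try {AdSpend, PriceTier}:
  P1: blocked at fork node AdSpend ∈ conditioning set.
  P2: blocked at fork node AdSpend ∈ conditioning set.
  P3: blocked at chain node PriceTier ∈ conditioning set.
  P4: blocked at fork node PriceTier ∈ conditioning set.
{AdSpend, PriceTier} contains no descendant of EmailOpen and blocks every backdoor path.
Every element of {AdSpend, PriceTier} is needed (dropping AdSpend leaves P1 open; dropping PriceTier leaves P3 open), so no proper subset is valid.
Among all size-2 subsets of the eligible variables, only {AdSpend, PriceTier} blocks every backdoor path, so it is the unique smallest valid adjustment set.

{AdSpend, PriceTier}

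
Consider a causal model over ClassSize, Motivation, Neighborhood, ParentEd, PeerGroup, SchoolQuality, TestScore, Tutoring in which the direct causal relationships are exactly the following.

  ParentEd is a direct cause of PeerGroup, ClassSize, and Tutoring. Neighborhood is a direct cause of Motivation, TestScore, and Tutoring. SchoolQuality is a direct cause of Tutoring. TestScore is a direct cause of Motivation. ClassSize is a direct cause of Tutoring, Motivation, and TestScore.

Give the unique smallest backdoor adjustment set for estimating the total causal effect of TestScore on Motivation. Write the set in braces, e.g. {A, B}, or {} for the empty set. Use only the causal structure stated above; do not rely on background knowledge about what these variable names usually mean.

{ClassSize, Neighborhood}

Variables eligible for adjustment (non-descendants of TestScore, excluding TestScore and Motivation): {ClassSize, Neighborhood, ParentEd, PeerGroup, SchoolQuality, Tutoring}.
Backdoor paths from TestScore to Motivation:
  P1: TestScore <- Neighborhood -> Motivation
  P2: TestScore <- Neighborhood -> Tutoring <- ParentEd -> ClassSize -> Motivation
  P3: TestScore <- Neighborhood -> Tutoring <- ClassSize -> Motivation
  P4: TestScore <- ClassSize <- ParentEd -> Tutoring <- Neighborhood -> Motivation
  P5: TestScore <- ClassSize -> Motivation
  P6: TestScore <- ClassSize -> Tutoring <- Neighborhood -> Motivation
The empty set is not sufficient: P1 (TestScore <- Neighborhood -> Motivation) has no collider blocking it and no conditioned non-collider, so it is open.
Try {ClassSize, Neighborhood}:
  P1: blocked at fork node Neighborhood ∈ conditioning set.
  P2: blocked at fork node Neighborhood ∈ conditioning set.
  P3: blocked at fork node Neighborhood ∈ conditioning set.
  P4: blocked at chain node ClassSize ∈ conditioning set.
  P5: blocked at fork node ClassSize ∈ conditioning set.
  P6: blocked at fork node ClassSize ∈ conditioning set.
{ClassSize, Neighborhood} contains no descendant of TestScore and blocks every backdoor path.
Every element of {ClassSize, Neighborhood} is needed (dropping ClassSize leaves P5 open; dropping Neighborhood leaves P1 open), so no proper subset is valid.
Among all size-2 subsets of the eligible variables, only {ClassSize, Neighborhood} blocks every backdoor path, so it is the unique smallest valid adjustment set.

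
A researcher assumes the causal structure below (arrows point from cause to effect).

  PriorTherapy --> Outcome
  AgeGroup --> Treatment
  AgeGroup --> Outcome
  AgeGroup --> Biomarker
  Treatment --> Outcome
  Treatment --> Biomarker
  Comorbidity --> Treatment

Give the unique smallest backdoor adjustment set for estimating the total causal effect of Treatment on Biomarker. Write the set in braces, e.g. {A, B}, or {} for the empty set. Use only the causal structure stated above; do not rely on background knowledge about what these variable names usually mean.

Variables eligible for adjustment (non-descendants of Treatment, excluding Treatment and Biomarker): {AgeGroup, Comorbidity, PriorTherapy}.
Backdoor paths from Treatment to Biomarker:
  P1: Treatment <- AgeGroup -> Biomarker
The empty set is not sufficient: P1 (Treatment <- AgeGroup -> Biomarker) has no collider blocking it and no conditioned non-collider, so it is open.
Try {AgeGroup}:
  P1: blocked at fork node AgeGroup ∈ conditioning set.
{AgeGroup} contains no descendant of Treatment and blocks every backdoor path.
No other singleton works — e.g. {PriorTherapy} leaves P1 open — so {AgeGroup} is the unique smallest valid adjustment set.

{AgeGroup}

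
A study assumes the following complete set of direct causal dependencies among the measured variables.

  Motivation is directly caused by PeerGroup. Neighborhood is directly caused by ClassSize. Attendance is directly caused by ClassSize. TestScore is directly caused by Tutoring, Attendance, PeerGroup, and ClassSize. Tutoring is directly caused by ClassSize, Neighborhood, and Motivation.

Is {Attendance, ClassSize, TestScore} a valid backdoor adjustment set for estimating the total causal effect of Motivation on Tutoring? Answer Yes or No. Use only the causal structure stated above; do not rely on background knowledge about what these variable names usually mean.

Backdoor paths from Motivation to Tutoring (paths whose first edge points into Motivation):
  P1: Motivation <- PeerGroup -> TestScore <- ClassSize -> Neighborhood -> Tutoring
  P2: Motivation <- PeerGroup -> TestScore <- ClassSize -> Tutoring
  P3: Motivation <- PeerGroup -> TestScore <- Attendance <- ClassSize -> Neighborhood -> Tutoring
  P4: Motivation <- PeerGroup -> TestScore <- Attendance <- ClassSize -> Tutoring
  P5: Motivation <- PeerGroup -> TestScore <- Tutoring
Condition 1 (no descendant of Motivation in the set): FAILS — TestScore is a descendant of Motivation.
Condition 2 (every backdoor path blocked by {Attendance, ClassSize, TestScore}):
  P1: blocked at fork node ClassSize ∈ conditioning set.
  P2: blocked at fork node ClassSize ∈ conditioning set.
  P3: blocked at chain node Attendance ∈ conditioning set.
  P4: blocked at chain node Attendance ∈ conditioning set.
  P5: open — collider(s) TestScore are conditioned on (or have a conditioned descendant) and no non-collider on the path is in the set.
{Attendance, ClassSize, TestScore} does not satisfy the backdoor criterion.

No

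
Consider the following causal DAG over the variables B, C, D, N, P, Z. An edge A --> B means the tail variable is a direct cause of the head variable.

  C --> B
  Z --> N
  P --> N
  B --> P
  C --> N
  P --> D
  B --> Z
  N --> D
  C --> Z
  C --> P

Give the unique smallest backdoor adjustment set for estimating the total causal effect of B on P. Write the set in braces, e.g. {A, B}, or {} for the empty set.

Variables eligible for adjustment (non-descendants of B, excluding B and P): {C}.
Backdoor paths from B to P:
  P1: B <- C -> P
  P2: B <- C -> Z -> N <- P
  P3: B <- C -> Z -> N -> D <- P
  P4: B <- C -> N <- P
  P5: B <- C -> N -> D <- P
The empty set is not sufficient: P1 (B <- C -> P) has no collider blocking it and no conditioned non-collider, so it is open.
Try {C}:
  P1: blocked at fork node C ∈ conditioning set.
  P2: blocked at fork node C ∈ conditioning set.
  P3: blocked at fork node C ∈ conditioning set.
  P4: blocked at fork node C ∈ conditioning set.
  P5: blocked at fork node C ∈ conditioning set.
{C} contains no descendant of B and blocks every backdoor path.
{C} is the unique smallest valid adjustment set.

{C}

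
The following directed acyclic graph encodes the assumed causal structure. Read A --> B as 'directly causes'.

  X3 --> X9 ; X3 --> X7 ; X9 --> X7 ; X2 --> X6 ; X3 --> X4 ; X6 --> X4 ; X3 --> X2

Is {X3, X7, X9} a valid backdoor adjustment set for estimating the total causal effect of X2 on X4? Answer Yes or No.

Yes

Backdoor paths from X2 to X4 (paths whose first edge points into X2):
  P1: X2 <- X3 -> X4
Condition 1 (no descendant of X2 in the set): holds — descendants of X2 are {X4, X6}; none are in {X3, X7, X9}.
Condition 2 (every backdoor path blocked by {X3, X7, X9}):
  P1: blocked at fork node X3 ∈ conditioning set.
{X3, X7, X9} satisfies the backdoor criterion.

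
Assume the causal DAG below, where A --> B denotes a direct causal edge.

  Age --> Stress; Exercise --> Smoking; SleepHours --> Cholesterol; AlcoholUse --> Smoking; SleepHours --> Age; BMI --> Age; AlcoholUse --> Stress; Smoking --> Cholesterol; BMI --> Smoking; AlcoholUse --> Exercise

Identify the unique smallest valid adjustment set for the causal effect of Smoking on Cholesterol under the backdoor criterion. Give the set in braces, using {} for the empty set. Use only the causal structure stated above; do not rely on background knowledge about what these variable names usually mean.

Variables eligible for adjustment (non-descendants of Smoking, excluding Smoking and Cholesterol): {Age, AlcoholUse, BMI, Exercise, SleepHours, Stress}.
Backdoor paths from Smoking to Cholesterol:
  P1: Smoking <- AlcoholUse -> Stress <- Age <- SleepHours -> Cholesterol
  P2: Smoking <- Exercise <- AlcoholUse -> Stress <- Age <- SleepHours -> Cholesterol
  P3: Smoking <- BMI -> Age <- SleepHours -> Cholesterol
Each backdoor path contains an unconditioned collider, so every path is already blocked with the empty conditioning set:
  P1: blocked at collider Stress (neither it nor any descendant is in the conditioning set).
  P2: blocked at collider Stress (neither it nor any descendant is in the conditioning set).
  P3: blocked at collider Age (neither it nor any descendant is in the conditioning set).
The empty set is therefore the unique smallest valid set.

{}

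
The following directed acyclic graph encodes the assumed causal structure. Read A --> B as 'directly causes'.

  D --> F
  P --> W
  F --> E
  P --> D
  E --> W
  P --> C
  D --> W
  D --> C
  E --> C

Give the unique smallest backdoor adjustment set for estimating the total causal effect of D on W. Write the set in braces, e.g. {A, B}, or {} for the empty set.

{P}

Variables eligible for adjustment (non-descendants of D, excluding D and W): {P}.
Backdoor paths from D to W:
  P1: D <- P -> W
  P2: D <- P -> C <- E -> W
The empty set is not sufficient: P1 (D <- P -> W) has no collider blocking it and no conditioned non-collider, so it is open.
Try {P}:
  P1: blocked at fork node P ∈ conditioning set.
  P2: blocked at fork node P ∈ conditioning set.
{P} contains no descendant of D and blocks every backdoor path.
{P} is the unique smallest valid adjustment set.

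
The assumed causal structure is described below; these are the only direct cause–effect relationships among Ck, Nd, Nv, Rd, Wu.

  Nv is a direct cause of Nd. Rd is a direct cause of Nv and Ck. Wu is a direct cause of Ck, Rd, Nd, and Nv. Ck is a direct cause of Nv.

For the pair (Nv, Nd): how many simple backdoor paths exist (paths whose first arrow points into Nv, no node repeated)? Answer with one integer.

5

A backdoor path from Nv to Nd is any simple undirected path whose first edge points into Nv (i.e. leaves Nv via a parent).
Parents of Nv: {Ck, Rd, Wu}.
Enumerating:
  P1: Nv <- Wu -> Nd
  P2: Nv <- Rd <- Wu -> Nd
  P3: Nv <- Rd -> Ck <- Wu -> Nd
  P4: Nv <- Ck <- Wu -> Nd
  P5: Nv <- Ck <- Rd <- Wu -> Nd
That exhausts the simple backdoor paths. Count: 5.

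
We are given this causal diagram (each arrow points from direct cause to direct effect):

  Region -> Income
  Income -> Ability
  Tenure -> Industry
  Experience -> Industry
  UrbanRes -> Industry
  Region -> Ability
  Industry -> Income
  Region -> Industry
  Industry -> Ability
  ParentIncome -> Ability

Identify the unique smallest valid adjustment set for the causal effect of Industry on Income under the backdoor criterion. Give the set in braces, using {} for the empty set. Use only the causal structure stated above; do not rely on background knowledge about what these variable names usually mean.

{Region}

Variables eligible for adjustment (non-descendants of Industry, excluding Industry and Income): {Experience, ParentIncome, Region, Tenure, UrbanRes}.
Backdoor paths from Industry to Income:
  P1: Industry <- Region -> Income
  P2: Industry <- Region -> Ability <- Income
The empty set is not sufficient: P1 (Industry <- Region -> Income) has no collider blocking it and no conditioned non-collider, so it is open.
Try {Region}:
  P1: blocked at fork node Region ∈ conditioning set.
  P2: blocked at fork node Region ∈ conditioning set.
{Region} contains no descendant of Industry and blocks every backdoor path.
No other singleton works — e.g. {Experience} leaves P1 open — so {Region} is the unique smallest valid adjustment set.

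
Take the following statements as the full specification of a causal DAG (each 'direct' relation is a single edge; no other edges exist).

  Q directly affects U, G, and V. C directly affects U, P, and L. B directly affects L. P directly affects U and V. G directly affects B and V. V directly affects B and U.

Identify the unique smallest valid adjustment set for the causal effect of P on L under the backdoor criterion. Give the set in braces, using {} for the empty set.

Variables eligible for adjustment (non-descendants of P, excluding P and L): {C, G, Q}.
Backdoor paths from P to L:
  P1: P <- C -> L
  P2: P <- C -> U <- Q -> G -> V -> B -> L
  P3: P <- C -> U <- Q -> G -> B -> L
  P4: P <- C -> U <- Q -> V <- G -> B -> L
  P5: P <- C -> U <- Q -> V -> B -> L
  P6: P <- C -> U <- V <- Q -> G -> B -> L
  P7: P <- C -> U <- V <- G -> B -> L
  P8: P <- C -> U <- V -> B -> L
The empty set is not sufficient: P1 (P <- C -> L) has no collider blocking it and no conditioned non-collider, so it is open.
Try {C}:
  P1: blocked at fork node C ∈ conditioning set.
  P2: blocked at fork node C ∈ conditioning set.
  P3: blocked at fork node C ∈ conditioning set.
  P4: blocked at fork node C ∈ conditioning set.
  P5: blocked at fork node C ∈ conditioning set.
  P6: blocked at fork node C ∈ conditioning set.
  P7: blocked at fork node C ∈ conditioning set.
  P8: blocked at fork node C ∈ conditioning set.
{C} contains no descendant of P and blocks every backdoor path.
No other singleton works — e.g. {Q} leaves P1 open — so {C} is the unique smallest valid adjustment set.

{C}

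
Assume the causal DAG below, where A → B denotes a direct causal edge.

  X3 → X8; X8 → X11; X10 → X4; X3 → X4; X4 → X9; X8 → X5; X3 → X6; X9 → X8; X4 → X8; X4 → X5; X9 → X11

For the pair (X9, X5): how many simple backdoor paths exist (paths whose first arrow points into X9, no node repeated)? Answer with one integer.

3

A backdoor path from X9 to X5 is any simple undirected path whose first edge points into X9 (i.e. leaves X9 via a parent).
Parents of X9: {X4}.
Enumerating:
  P1: X9 <- X4 <- X3 -> X8 -> X5
  P2: X9 <- X4 -> X8 -> X5
  P3: X9 <- X4 -> X5
That exhausts the simple backdoor paths. Count: 3.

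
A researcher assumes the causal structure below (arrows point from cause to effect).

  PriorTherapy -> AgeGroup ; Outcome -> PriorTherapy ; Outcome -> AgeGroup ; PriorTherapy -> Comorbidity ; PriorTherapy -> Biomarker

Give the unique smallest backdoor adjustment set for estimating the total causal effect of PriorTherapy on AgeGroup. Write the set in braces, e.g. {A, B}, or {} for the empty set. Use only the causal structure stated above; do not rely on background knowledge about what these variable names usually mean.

Variables eligible for adjustment (non-descendants of PriorTherapy, excluding PriorTherapy and AgeGroup): {Outcome}.
Backdoor paths from PriorTherapy to AgeGroup:
  P1: PriorTherapy <- Outcome -> AgeGroup
The empty set is not sufficient: P1 (PriorTherapy <- Outcome -> AgeGroup) has no collider blocking it and no conditioned non-collider, so it is open.
Try {Outcome}:
  P1: blocked at fork node Outcome ∈ conditioning set.
{Outcome} contains no descendant of PriorTherapy and blocks every backdoor path.
{Outcome} is the unique smallest valid adjustment set.

{Outcome}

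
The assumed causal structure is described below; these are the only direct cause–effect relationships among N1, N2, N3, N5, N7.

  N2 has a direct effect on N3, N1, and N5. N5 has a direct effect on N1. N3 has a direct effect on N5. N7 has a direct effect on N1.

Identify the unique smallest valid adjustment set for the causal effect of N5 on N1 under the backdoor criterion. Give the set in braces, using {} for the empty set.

{N2}

Variables eligible for adjustment (non-descendants of N5, excluding N5 and N1): {N2, N3, N7}.
Backdoor paths from N5 to N1:
  P1: N5 <- N2 -> N1
  P2: N5 <- N3 <- N2 -> N1
The empty set is not sufficient: P1 (N5 <- N2 -> N1) has no collider blocking it and no conditioned non-collider, so it is open.
Try {N2}:
  P1: blocked at fork node N2 ∈ conditioning set.
  P2: blocked at fork node N2 ∈ conditioning set.
{N2} contains no descendant of N5 and blocks every backdoor path.
No other singleton works — e.g. {N7} leaves P1 open — so {N2} is the unique smallest valid adjustment set.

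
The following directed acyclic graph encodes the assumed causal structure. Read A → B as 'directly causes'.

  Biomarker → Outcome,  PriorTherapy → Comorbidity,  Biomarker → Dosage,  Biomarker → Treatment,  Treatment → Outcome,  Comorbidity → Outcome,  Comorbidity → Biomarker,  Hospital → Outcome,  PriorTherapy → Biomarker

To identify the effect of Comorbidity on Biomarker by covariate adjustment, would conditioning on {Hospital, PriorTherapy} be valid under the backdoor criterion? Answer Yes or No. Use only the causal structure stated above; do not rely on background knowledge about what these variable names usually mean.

Yes

Backdoor paths from Comorbidity to Biomarker (paths whose first edge points into Comorbidity):
  P1: Comorbidity <- PriorTherapy -> Biomarker
Condition 1 (no descendant of Comorbidity in the set): holds — descendants of Comorbidity are {Biomarker, Dosage, Outcome, Treatment}; none are in {Hospital, PriorTherapy}.
Condition 2 (every backdoor path blocked by {Hospital, PriorTherapy}):
  P1: blocked at fork node PriorTherapy ∈ conditioning set.
{Hospital, PriorTherapy} satisfies the backdoor criterion.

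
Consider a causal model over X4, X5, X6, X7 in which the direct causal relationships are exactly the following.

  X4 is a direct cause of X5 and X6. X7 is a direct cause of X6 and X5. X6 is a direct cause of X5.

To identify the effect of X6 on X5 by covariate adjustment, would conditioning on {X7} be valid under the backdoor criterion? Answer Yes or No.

Backdoor paths from X6 to X5 (paths whose first edge points into X6):
  P1: X6 <- X4 -> X5
  P2: X6 <- X7 -> X5
Condition 1 (no descendant of X6 in the set): holds — descendants of X6 are {X5}; none are in {X7}.
Condition 2 (every backdoor path blocked by {X7}):
  P1: open — no interior node is in the conditioning set.
  P2: blocked at fork node X7 ∈ conditioning set.
{X7} does not satisfy the backdoor criterion.

No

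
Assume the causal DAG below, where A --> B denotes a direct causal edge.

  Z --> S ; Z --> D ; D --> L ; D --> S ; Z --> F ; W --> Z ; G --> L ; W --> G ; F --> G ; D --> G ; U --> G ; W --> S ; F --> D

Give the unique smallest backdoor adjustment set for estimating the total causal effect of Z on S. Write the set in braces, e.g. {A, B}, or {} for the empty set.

{W}

Variables eligible for adjustment (non-descendants of Z, excluding Z and S): {U, W}.
Backdoor paths from Z to S:
  P1: Z <- W -> G <- F -> D -> S
  P2: Z <- W -> G <- D -> S
  P3: Z <- W -> G -> L <- D -> S
  P4: Z <- W -> S
The empty set is not sufficient: P4 (Z <- W -> S) has no collider blocking it and no conditioned non-collider, so it is open.
Try {W}:
  P1: blocked at fork node W ∈ conditioning set.
  P2: blocked at fork node W ∈ conditioning set.
  P3: blocked at fork node W ∈ conditioning set.
  P4: blocked at fork node W ∈ conditioning set.
{W} contains no descendant of Z and blocks every backdoor path.
No other singleton works — e.g. {U} leaves P4 open — so {W} is the unique smallest valid adjustment set.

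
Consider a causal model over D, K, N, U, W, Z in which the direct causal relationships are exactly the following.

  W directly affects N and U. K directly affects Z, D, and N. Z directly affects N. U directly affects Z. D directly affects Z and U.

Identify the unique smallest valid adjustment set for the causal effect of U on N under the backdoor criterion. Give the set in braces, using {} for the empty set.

Variables eligible for adjustment (non-descendants of U, excluding U and N): {D, K, W}.
Backdoor paths from U to N:
  P1: U <- W -> N
  P2: U <- D <- K -> Z -> N
  P3: U <- D <- K -> N
  P4: U <- D -> Z <- K -> N
  P5: U <- D -> Z -> N
The empty set is not sufficient: P1 (U <- W -> N) has no collider blocking it and no conditioned non-collider, so it is open.
Try {D, W}:
  P1: blocked at fork node W ∈ conditioning set.
  P2: blocked at chain node D ∈ conditioning set.
  P3: blocked at chain node D ∈ conditioning set.
  P4: blocked at fork node D ∈ conditioning set.
  P5: blocked at fork node D ∈ conditioning set.
{D, W} contains no descendant of U and blocks every backdoor path.
Every element of {D, W} is needed (dropping D leaves P2 open; dropping W leaves P1 open), so no proper subset is valid.
Among all size-2 subsets of the eligible variables, only {D, W} blocks every backdoor path, so it is the unique smallest valid adjustment set.

{D, W}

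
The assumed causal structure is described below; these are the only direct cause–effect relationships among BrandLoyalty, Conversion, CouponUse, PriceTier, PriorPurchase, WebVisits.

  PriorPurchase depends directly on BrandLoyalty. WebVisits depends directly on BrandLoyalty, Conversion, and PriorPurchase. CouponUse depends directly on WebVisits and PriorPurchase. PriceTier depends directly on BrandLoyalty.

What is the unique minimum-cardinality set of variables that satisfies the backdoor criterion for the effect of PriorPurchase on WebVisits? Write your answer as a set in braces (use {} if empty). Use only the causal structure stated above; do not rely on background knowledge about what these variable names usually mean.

Variables eligible for adjustment (non-descendants of PriorPurchase, excluding PriorPurchase and WebVisits): {BrandLoyalty, Conversion, PriceTier}.
Backdoor paths from PriorPurchase to WebVisits:
  P1: PriorPurchase <- BrandLoyalty -> WebVisits
The empty set is not sufficient: P1 (PriorPurchase <- BrandLoyalty -> WebVisits) has no collider blocking it and no conditioned non-collider, so it is open.
Try {BrandLoyalty}:
  P1: blocked at fork node BrandLoyalty ∈ conditioning set.
{BrandLoyalty} contains no descendant of PriorPurchase and blocks every backdoor path.
No other singleton works — e.g. {Conversion} leaves P1 open — so {BrandLoyalty} is the unique smallest valid adjustment set.

{BrandLoyalty}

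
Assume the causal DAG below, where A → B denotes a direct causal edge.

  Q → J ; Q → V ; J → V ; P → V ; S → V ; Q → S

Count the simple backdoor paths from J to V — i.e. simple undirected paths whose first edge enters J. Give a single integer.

A backdoor path from J to V is any simple undirected path whose first edge points into J (i.e. leaves J via a parent).
Parents of J: {Q}.
Enumerating:
  P1: J <- Q -> S -> V
  P2: J <- Q -> V
That exhausts the simple backdoor paths. Count: 2.

2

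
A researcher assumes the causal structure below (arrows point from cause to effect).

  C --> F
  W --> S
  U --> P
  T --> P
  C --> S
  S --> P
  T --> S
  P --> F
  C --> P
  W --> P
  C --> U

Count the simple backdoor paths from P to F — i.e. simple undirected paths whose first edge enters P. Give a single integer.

5

A backdoor path from P to F is any simple undirected path whose first edge points into P (i.e. leaves P via a parent).
Parents of P: {C, S, T, U, W}.
Enumerating:
  P1: P <- T -> S <- C -> F
  P2: P <- C -> F
  P3: P <- U <- C -> F
  P4: P <- W -> S <- C -> F
  P5: P <- S <- C -> F
That exhausts the simple backdoor paths. Count: 5.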